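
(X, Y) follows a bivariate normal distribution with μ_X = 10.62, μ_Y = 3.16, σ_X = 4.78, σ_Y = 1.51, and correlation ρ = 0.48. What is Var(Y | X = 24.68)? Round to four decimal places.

1.7548

For a bivariate normal, Var(Y | X=x) = σ_Y²(1 − ρ²).
Var(Y | X=24.68) = (1.51)²·(1 − (0.48)²) = 2.2801·0.7696 = 1.7548.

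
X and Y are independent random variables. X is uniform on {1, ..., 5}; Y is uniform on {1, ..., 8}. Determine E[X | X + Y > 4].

55/17

P(X + Y > 4) = 17/20.
Summing X·P(x,y) over outcomes with X + Y > 4 gives 11/4.
E[X | X + Y > 4] = (11/4) / (17/20) = 55/17.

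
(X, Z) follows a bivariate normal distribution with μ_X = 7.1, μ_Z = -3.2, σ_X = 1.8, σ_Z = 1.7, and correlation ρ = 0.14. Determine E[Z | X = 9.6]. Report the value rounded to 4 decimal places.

The regression of Z on X has slope ρ·σ_Z/σ_X and passes through (μ_X, μ_Z).
E[Z | X=9.6] = -3.2 + (0.14)·(1.7/1.8)·(9.6 − (7.1)) = -3.2 + (0.132222)·(2.5) = -2.8694.

-2.8694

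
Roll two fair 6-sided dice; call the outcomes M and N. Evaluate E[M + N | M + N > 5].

P(M + N > 5) = 13/18.
Summing (M+N)·P(x,y) over outcomes with M + N > 5 gives 53/9.
E[M + N | M + N > 5] = (53/9) / (13/18) = 106/13.

106/13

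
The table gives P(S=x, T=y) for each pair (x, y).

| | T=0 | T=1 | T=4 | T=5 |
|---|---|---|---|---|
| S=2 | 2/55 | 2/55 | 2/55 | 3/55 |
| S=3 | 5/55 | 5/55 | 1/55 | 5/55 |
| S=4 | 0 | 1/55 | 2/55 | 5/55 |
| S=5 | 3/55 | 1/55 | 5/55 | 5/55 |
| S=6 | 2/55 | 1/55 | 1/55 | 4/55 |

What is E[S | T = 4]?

P(T = 4) = 1/5.
Σ S·P over the event = 2·(2/55) + 3·(1/55) + 4·(2/55) + 5·(5/55) + 6·(1/55) = 46/55.
E[S | T = 4] = (46/55) / (1/5) = 46/11.

46/11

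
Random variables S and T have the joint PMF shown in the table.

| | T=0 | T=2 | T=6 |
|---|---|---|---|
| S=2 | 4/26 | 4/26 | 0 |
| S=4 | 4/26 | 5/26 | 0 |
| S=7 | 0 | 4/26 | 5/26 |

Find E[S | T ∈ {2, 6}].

P(T ∈ {2, 6}) = 9/13.
Σ S·P over the event = 2·(4/26) + 4·(5/26) + 7·(4/26) + 7·(5/26) = 7/2.
E[S | T ∈ {2, 6}] = (7/2) / (9/13) = 91/18.

91/18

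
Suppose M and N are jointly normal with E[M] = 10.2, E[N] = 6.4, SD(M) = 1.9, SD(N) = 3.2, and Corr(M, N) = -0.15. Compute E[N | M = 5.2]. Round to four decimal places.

7.6632

E[N | M=x] = μ_N + ρ(σ_N/σ_M)(x − μ_M) for jointly normal variables.
E[N | M=5.2] = 6.4 + (-0.15)·(3.2/1.9)·(5.2 − (10.2)) = 6.4 + (-0.25263)·(-5) = 7.6632.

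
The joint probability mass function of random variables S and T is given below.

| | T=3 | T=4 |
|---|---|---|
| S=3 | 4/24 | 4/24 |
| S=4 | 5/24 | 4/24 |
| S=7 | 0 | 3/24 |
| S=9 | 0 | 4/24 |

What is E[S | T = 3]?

32/9

P(T = 3) = 3/8.
Σ S·P over the event = 3·(4/24) + 4·(5/24) = 4/3.
E[S | T = 3] = (4/3) / (3/8) = 32/9.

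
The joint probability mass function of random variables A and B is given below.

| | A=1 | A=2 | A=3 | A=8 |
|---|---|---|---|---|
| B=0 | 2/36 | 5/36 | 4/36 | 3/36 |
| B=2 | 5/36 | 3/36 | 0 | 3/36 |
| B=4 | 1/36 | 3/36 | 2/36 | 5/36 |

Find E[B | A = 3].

P(A = 3) = 1/6.
Σ B·P over the event = 0·(4/36) + 4·(2/36) = 2/9.
E[B | A = 3] = (2/9) / (1/6) = 4/3.

4/3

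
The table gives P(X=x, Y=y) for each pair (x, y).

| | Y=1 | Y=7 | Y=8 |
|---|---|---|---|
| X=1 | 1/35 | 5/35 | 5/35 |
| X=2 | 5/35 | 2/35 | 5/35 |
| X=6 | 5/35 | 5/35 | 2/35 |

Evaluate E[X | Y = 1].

P(Y = 1) = 11/35.
Σ X·P over the event = 1·(1/35) + 2·(5/35) + 6·(5/35) = 41/35.
E[X | Y = 1] = (41/35) / (11/35) = 41/11.

41/11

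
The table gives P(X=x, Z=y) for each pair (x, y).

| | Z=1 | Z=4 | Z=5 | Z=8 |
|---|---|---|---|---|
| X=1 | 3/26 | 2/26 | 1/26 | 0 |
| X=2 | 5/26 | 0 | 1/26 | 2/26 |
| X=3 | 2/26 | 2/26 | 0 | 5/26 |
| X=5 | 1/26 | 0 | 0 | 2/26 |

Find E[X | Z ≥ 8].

P(Z ≥ 8) = 9/26.
Σ X·P over the event = 2·(2/26) + 3·(5/26) + 5·(2/26) = 29/26.
E[X | Z ≥ 8] = (29/26) / (9/26) = 29/9.

29/9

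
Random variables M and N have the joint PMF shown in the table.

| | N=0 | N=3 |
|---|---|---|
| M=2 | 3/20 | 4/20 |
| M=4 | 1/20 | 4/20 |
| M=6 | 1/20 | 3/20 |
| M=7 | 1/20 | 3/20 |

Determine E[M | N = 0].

P(N = 0) = 3/10.
Σ M·P over the event = 2·(3/20) + 4·(1/20) + 6·(1/20) + 7·(1/20) = 23/20.
E[M | N = 0] = (23/20) / (3/10) = 23/6.

23/6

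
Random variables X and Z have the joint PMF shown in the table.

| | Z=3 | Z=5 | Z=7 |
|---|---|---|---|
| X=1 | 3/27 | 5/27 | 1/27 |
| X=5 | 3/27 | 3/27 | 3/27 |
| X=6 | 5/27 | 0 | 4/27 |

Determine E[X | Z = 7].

P(Z = 7) = 8/27.
Σ X·P over the event = 1·(1/27) + 5·(3/27) + 6·(4/27) = 40/27.
E[X | Z = 7] = (40/27) / (8/27) = 5.

5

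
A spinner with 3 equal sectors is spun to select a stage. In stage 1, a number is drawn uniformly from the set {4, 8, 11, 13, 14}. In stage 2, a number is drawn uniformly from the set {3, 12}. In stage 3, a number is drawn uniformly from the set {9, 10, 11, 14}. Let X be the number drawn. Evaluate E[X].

19/2

E[X | stage 1] = (4+8+11+13+14)/5 = 10.
E[X | stage 2] = (3+12)/2 = 15/2.
E[X | stage 3] = (9+10+11+14)/4 = 11.
By the law of total expectation,
E[X] = (1/3)·(10) + (1/3)·(15/2) + (1/3)·(11) = 19/2.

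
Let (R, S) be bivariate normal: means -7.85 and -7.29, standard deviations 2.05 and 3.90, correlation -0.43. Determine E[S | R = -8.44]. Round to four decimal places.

E[S | R=x] = μ_S + ρ(σ_S/σ_R)(x − μ_R) for jointly normal variables.
E[S | R=-8.44] = -7.29 + (-0.43)·(3.90/2.05)·(-8.44 − (-7.85)) = -7.29 + (-0.81805)·(-0.59) = -6.8074.

-6.8074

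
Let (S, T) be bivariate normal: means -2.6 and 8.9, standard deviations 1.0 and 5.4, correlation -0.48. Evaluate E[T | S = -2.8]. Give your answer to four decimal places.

For a bivariate normal, E[T | S=x] = μ_T + ρ·(σ_T/σ_S)·(x − μ_S).
E[T | S=-2.8] = 8.9 + (-0.48)·(5.4/1.0)·(-2.8 − (-2.6)) = 8.9 + (-2.592)·(-0.2) = 9.4184.

9.4184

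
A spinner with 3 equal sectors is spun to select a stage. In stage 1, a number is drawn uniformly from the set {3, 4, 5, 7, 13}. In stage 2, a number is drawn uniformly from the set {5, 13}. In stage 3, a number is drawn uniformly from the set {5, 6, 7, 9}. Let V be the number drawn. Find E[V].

E[V | stage 1] = (3+4+5+7+13)/5 = 32/5.
E[V | stage 2] = (5+13)/2 = 9.
E[V | stage 3] = (5+6+7+9)/4 = 27/4.
E[V] = (1/3)·(32/5) + (1/3)·(9) + (1/3)·(27/4) = 443/60.

443/60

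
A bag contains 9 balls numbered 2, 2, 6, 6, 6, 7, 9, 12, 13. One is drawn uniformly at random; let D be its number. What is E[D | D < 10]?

38/7

P(D < 10) = 7/9.
Σ over the event: 2·2/9 + 6·1/3 + 7·1/9 + 9·1/9 = 38/9.
E[D | D < 10] = (38/9) / (7/9) = 38/7.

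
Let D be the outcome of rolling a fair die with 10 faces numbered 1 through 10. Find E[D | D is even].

Given D is even, D is equally likely to be any of {2, 4, 6, 8, 10}.
E[D | D is even] = (2 + 4 + 6 + 8 + 10) / 5 = 6.

6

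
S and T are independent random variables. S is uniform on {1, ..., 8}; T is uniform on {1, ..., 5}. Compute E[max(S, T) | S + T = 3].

Outcomes with S + T = 3: (1,2), (2,1), each with probability 1/40.
E[max(S, T) | S + T = 3] = (2 + 2) / 2 = 2.

2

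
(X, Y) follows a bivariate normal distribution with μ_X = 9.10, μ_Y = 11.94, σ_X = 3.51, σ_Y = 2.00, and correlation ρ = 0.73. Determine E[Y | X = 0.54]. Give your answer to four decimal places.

8.3794

The regression of Y on X has slope ρ·σ_Y/σ_X and passes through (μ_X, μ_Y).
E[Y | X=0.54] = 11.94 + (0.73)·(2.00/3.51)·(0.54 − (9.10)) = 11.94 + (0.415954)·(-8.56) = 8.3794.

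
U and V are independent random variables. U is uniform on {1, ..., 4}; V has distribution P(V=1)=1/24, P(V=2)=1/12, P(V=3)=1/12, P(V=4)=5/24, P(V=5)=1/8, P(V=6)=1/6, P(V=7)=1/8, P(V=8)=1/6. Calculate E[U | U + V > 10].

40/11

P(U + V > 10) = 11/96.
Summing U·P(x,y) over outcomes with U + V > 10 gives 5/12.
E[U | U + V > 10] = (5/12) / (11/96) = 40/11.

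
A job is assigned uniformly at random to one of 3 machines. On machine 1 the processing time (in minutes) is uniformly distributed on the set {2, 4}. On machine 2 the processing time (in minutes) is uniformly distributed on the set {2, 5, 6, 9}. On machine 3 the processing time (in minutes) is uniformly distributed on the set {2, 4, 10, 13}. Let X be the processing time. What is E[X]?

21/4

E[X | machine 1] = (2+4)/2 = 3.
E[X | machine 2] = (2+5+6+9)/4 = 11/2.
E[X | machine 3] = (2+4+10+13)/4 = 29/4.
E[X] = (1/3)·(3) + (1/3)·(11/2) + (1/3)·(29/4) = 21/4.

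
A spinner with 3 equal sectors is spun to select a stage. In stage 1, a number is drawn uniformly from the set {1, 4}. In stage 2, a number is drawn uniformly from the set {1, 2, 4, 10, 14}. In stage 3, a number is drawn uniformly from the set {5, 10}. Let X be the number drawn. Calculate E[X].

E[X | stage 1] = (1+4)/2 = 5/2.
E[X | stage 2] = (1+2+4+10+14)/5 = 31/5.
E[X | stage 3] = (5+10)/2 = 15/2.
By the law of total expectation,
E[X] = (1/3)·(5/2) + (1/3)·(31/5) + (1/3)·(15/2) = 27/5.

27/5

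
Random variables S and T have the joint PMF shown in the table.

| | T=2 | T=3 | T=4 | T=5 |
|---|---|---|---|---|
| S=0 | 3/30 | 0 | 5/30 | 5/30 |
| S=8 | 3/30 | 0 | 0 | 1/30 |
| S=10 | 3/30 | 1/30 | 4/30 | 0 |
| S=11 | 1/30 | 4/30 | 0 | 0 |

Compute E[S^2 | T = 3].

584/5

P(T = 3) = 1/6.
Σ S^2·P over the event = 100·(1/30) + 121·(4/30) = 292/15.
E[S^2 | T = 3] = (292/15) / (1/6) = 584/5.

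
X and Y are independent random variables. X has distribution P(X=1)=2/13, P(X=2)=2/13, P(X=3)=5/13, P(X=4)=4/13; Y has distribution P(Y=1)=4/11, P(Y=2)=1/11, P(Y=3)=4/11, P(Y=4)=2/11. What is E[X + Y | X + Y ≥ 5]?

P(X + Y ≥ 5) = 95/143.
Summing (X+Y)·P(x,y) over outcomes with X + Y ≥ 5 gives 579/143.
E[X + Y | X + Y ≥ 5] = (579/143) / (95/143) = 579/95.

579/95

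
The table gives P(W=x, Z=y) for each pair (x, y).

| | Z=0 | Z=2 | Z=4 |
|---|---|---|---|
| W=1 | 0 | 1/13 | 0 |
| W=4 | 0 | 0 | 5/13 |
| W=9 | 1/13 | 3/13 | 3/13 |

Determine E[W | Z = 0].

9

P(Z = 0) = 1/13.
Σ W·P over the event = 9·(1/13) = 9/13.
E[W | Z = 0] = (9/13) / (1/13) = 9.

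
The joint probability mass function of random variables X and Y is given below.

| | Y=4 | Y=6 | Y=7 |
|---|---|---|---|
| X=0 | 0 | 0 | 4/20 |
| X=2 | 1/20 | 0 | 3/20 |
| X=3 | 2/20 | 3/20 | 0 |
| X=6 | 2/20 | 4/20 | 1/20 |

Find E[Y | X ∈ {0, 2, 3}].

79/13

P(X ∈ {0, 2, 3}) = 13/20.
Σ Y·P over the event = 7·(4/20) + 4·(1/20) + 7·(3/20) + 4·(2/20) + 6·(3/20) = 79/20.
E[Y | X ∈ {0, 2, 3}] = (79/20) / (13/20) = 79/13.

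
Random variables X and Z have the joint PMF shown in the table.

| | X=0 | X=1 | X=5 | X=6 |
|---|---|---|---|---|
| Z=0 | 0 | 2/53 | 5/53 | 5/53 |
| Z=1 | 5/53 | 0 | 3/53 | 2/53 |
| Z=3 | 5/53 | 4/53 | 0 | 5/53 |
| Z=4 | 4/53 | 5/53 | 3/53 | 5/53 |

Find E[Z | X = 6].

37/17

P(X = 6) = 17/53.
Summing Z·P(X=x,Z=y) over the conditioning event gives 37/53.
E[Z | X = 6] = (37/53) / (17/53) = 37/17.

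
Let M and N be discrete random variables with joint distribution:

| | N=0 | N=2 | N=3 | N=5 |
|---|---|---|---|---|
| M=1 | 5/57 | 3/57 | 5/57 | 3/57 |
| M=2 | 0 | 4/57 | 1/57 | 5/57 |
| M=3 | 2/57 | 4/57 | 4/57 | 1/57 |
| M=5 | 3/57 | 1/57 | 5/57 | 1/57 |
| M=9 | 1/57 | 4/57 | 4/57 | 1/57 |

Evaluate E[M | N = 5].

30/11

P(N = 5) = 11/57.
Σ M·P over the event = 1·(3/57) + 2·(5/57) + 3·(1/57) + 5·(1/57) + 9·(1/57) = 10/19.
E[M | N = 5] = (10/19) / (11/57) = 30/11.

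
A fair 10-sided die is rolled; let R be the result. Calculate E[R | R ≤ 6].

7/2

Given R ≤ 6, R is equally likely to be any of {1, 2, 3, 4, 5, 6}.
E[R | R ≤ 6] = (1 + 2 + 3 + 4 + 5 + 6) / 6 = 7/2.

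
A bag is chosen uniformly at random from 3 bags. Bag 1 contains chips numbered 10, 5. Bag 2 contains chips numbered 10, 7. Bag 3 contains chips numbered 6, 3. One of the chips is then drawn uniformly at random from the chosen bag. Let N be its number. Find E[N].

41/6

E[N | bag 1] = (10+5)/2 = 15/2.
E[N | bag 2] = (10+7)/2 = 17/2.
E[N | bag 3] = (6+3)/2 = 9/2.
E[N] = (1/3)·(15/2) + (1/3)·(17/2) + (1/3)·(9/2) = 41/6.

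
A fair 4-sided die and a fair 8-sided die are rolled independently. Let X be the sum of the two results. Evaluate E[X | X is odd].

P(X is odd) = 1/2.
Σ over the event: 3·1/16 + 5·1/8 + 7·1/8 + 9·1/8 + 11·1/16 = 7/2.
E[X | X is odd] = (7/2) / (1/2) = 7.

7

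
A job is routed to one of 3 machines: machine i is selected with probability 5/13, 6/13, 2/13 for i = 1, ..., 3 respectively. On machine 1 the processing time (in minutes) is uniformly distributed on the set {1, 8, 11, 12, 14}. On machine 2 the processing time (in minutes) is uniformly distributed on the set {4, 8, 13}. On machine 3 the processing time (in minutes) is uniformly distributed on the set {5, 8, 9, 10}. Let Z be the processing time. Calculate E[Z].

112/13

E[Z | machine 1] = (1+8+11+12+14)/5 = 46/5.
E[Z | machine 2] = (4+8+13)/3 = 25/3.
E[Z | machine 3] = (5+8+9+10)/4 = 8.
By the law of total expectation,
E[Z] = (5/13)·(46/5) + (6/13)·(25/3) + (2/13)·(8) = 112/13.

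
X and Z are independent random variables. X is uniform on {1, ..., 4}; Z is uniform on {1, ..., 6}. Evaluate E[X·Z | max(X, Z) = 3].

P(max(X, Z) = 3) = 5/24.
Summing XZ·P(x,y) over outcomes with max(X, Z) = 3 gives 9/8.
E[X·Z | max(X, Z) = 3] = (9/8) / (5/24) = 27/5.

27/5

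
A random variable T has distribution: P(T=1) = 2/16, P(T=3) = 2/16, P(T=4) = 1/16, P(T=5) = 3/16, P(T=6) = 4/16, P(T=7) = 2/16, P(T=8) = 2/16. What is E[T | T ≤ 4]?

12/5

P(T ≤ 4) = 5/16.
Σ over the event: 1·1/8 + 3·1/8 + 4·1/16 = 3/4.
E[T | T ≤ 4] = (3/4) / (5/16) = 12/5.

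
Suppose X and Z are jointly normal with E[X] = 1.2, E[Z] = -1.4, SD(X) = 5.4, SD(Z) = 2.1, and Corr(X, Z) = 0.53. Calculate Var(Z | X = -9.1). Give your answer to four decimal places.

3.1712

Var(Z | X=x) = (1 − ρ²)·σ_Z².
Var(Z | X=-9.1) = (2.1)²·(1 − (0.53)²) = 4.41·0.7191 = 3.1712.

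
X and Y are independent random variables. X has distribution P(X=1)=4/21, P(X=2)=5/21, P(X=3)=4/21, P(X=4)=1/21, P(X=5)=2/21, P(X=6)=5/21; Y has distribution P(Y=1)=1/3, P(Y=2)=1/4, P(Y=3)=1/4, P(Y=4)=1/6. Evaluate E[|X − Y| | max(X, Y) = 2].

32/47

P(max(X, Y) = 2) = 47/252.
Summing |X−Y|·P(x,y) over outcomes with max(X, Y) = 2 gives 8/63.
E[|X − Y| | max(X, Y) = 2] = (8/63) / (47/252) = 32/47.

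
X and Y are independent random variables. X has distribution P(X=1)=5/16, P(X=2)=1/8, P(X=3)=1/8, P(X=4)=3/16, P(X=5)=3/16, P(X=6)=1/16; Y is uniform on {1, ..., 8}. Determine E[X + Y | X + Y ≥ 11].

83/7

P(X + Y ≥ 11) = 21/128.
Summing (X+Y)·P(x,y) over outcomes with X + Y ≥ 11 gives 249/128.
E[X + Y | X + Y ≥ 11] = (249/128) / (21/128) = 83/7.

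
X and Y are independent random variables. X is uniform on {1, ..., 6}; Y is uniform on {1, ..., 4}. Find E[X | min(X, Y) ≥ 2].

P(min(X, Y) ≥ 2) = 5/8.
Summing X·P(x,y) over outcomes with min(X, Y) ≥ 2 gives 5/2.
E[X | min(X, Y) ≥ 2] = (5/2) / (5/8) = 4.

4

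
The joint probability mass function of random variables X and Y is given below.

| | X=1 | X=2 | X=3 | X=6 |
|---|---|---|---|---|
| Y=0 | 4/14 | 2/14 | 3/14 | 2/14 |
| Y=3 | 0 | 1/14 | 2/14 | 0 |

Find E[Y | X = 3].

P(X = 3) = 5/14.
Σ Y·P over the event = 0·(3/14) + 3·(2/14) = 3/7.
E[Y | X = 3] = (3/7) / (5/14) = 6/5.

6/5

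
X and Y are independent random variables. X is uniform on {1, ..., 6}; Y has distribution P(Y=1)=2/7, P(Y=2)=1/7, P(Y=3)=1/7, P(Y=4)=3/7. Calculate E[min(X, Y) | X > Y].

51/23

P(X > Y) = 23/42.
Summing min(X,Y)·P(x,y) over outcomes with X > Y gives 17/14.
E[min(X, Y) | X > Y] = (17/14) / (23/42) = 51/23.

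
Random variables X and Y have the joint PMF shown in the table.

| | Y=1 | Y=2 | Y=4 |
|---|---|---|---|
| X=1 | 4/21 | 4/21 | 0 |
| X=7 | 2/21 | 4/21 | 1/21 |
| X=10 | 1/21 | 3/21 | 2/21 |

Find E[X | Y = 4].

9

P(Y = 4) = 1/7.
Σ X·P over the event = 7·(1/21) + 10·(2/21) = 9/7.
E[X | Y = 4] = (9/7) / (1/7) = 9.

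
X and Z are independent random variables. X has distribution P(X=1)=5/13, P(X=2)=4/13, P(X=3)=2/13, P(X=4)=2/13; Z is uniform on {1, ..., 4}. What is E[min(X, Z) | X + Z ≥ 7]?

10/3

P(X + Z ≥ 7) = 3/26.
Summing min(X,Z)·P(x,y) over outcomes with X + Z ≥ 7 gives 5/13.
E[min(X, Z) | X + Z ≥ 7] = (5/13) / (3/26) = 10/3.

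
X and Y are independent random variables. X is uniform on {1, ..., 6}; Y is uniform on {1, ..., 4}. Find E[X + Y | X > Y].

P(X > Y) = 7/12.
Summing (X+Y)·P(x,y) over outcomes with X > Y gives 47/12.
E[X + Y | X > Y] = (47/12) / (7/12) = 47/7.

47/7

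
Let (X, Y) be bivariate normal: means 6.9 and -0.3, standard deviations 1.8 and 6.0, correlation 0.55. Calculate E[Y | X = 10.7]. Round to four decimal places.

6.6667

The regression of Y on X has slope ρ·σ_Y/σ_X and passes through (μ_X, μ_Y).
E[Y | X=10.7] = -0.3 + (0.55)·(6.0/1.8)·(10.7 − (6.9)) = -0.3 + (1.83333)·(3.8) = 6.6667.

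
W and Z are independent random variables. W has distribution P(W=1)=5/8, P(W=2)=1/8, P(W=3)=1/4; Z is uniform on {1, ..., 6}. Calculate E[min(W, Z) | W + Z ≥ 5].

51/29

P(W + Z ≥ 5) = 29/48.
Summing min(W,Z)·P(x,y) over outcomes with W + Z ≥ 5 gives 17/16.
E[min(W, Z) | W + Z ≥ 5] = (17/16) / (29/48) = 51/29.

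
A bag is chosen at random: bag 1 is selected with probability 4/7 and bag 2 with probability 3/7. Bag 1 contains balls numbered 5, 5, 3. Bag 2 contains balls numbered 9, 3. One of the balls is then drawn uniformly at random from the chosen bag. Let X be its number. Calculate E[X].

106/21

E[X | bag 1] = (5+5+3)/3 = 13/3.
E[X | bag 2] = (9+3)/2 = 6.
E[X] = (4/7)·(13/3) + (3/7)·(6) = 106/21.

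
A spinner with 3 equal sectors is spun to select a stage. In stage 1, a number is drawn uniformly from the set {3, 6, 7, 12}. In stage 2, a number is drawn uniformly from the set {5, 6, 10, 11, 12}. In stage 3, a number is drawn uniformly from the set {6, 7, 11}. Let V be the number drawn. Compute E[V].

119/15

E[V | stage 1] = (3+6+7+12)/4 = 7.
E[V | stage 2] = (5+6+10+11+12)/5 = 44/5.
E[V | stage 3] = (6+7+11)/3 = 8.
By the law of total expectation,
E[V] = (1/3)·(7) + (1/3)·(44/5) + (1/3)·(8) = 119/15.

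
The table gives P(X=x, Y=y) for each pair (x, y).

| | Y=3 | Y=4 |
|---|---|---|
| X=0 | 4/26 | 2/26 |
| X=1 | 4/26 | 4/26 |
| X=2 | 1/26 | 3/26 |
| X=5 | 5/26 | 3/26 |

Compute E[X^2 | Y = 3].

P(Y = 3) = 7/13.
Σ X^2·P over the event = 0·(4/26) + 1·(4/26) + 4·(1/26) + 25·(5/26) = 133/26.
E[X^2 | Y = 3] = (133/26) / (7/13) = 19/2.

19/2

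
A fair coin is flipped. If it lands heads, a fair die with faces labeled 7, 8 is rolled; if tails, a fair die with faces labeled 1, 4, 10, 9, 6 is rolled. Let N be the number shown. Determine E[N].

E[N | heads] = (7+8)/2 = 15/2.
E[N | tails] = (1+4+10+9+6)/5 = 6.
E[N] = (1/2)·(15/2) + (1/2)·(6) = 27/4.

27/4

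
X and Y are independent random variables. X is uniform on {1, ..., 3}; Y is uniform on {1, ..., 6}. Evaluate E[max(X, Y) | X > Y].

8/3

Outcomes with X > Y: (2,1), (3,1), (3,2), each with probability 1/18.
E[max(X, Y) | X > Y] = (2 + 3 + 3) / 3 = 8/3.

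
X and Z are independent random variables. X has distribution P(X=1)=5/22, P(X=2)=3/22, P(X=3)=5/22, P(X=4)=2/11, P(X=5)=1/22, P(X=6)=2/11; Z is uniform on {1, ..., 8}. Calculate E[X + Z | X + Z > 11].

P(X + Z > 11) = 9/88.
Summing (X+Z)·P(x,y) over outcomes with X + Z > 11 gives 229/176.
E[X + Z | X + Z > 11] = (229/176) / (9/88) = 229/18.

229/18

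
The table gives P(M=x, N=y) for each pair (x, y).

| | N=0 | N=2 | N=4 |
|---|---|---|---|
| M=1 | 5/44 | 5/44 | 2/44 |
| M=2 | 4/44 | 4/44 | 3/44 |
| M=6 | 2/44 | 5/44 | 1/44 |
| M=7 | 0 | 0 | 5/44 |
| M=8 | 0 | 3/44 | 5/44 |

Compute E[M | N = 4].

89/16

P(N = 4) = 4/11.
Σ M·P over the event = 1·(2/44) + 2·(3/44) + 6·(1/44) + 7·(5/44) + 8·(5/44) = 89/44.
E[M | N = 4] = (89/44) / (4/11) = 89/16.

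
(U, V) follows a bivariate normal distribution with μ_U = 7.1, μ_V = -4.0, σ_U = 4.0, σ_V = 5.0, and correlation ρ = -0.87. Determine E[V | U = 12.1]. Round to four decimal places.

E[V | U=x] = μ_V + ρ(σ_V/σ_U)(x − μ_U) for jointly normal variables.
E[V | U=12.1] = -4.0 + (-0.87)·(5.0/4.0)·(12.1 − (7.1)) = -4.0 + (-1.0875)·(5) = -9.4375.

-9.4375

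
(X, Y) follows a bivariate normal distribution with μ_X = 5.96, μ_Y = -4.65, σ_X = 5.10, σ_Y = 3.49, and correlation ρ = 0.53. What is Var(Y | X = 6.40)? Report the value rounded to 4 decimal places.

8.7587

For a bivariate normal, Var(Y | X=x) = σ_Y²(1 − ρ²).
Var(Y | X=6.40) = (3.49)²·(1 − (0.53)²) = 12.1801·0.7191 = 8.7587.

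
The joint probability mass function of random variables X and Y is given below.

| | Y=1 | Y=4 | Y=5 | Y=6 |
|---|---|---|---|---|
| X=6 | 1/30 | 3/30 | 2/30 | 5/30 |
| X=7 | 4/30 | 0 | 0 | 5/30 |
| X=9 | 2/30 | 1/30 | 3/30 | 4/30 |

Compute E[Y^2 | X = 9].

237/10

P(X = 9) = 1/3.
Σ Y^2·P over the event = 1·(2/30) + 16·(1/30) + 25·(3/30) + 36·(4/30) = 79/10.
E[Y^2 | X = 9] = (79/10) / (1/3) = 237/10.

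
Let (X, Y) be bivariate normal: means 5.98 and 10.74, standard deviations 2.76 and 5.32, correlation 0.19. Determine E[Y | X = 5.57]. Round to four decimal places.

10.5898

For a bivariate normal, E[Y | X=x] = μ_Y + ρ·(σ_Y/σ_X)·(x − μ_X).
E[Y | X=5.57] = 10.74 + (0.19)·(5.32/2.76)·(5.57 − (5.98)) = 10.74 + (0.36623)·(-0.41) = 10.5898.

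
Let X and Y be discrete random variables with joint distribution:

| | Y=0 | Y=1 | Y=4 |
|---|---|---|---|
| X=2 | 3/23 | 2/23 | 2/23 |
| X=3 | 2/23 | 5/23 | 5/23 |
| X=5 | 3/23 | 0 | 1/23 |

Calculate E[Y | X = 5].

1

P(X = 5) = 4/23.
Σ Y·P over the event = 0·(3/23) + 4·(1/23) = 4/23.
E[Y | X = 5] = (4/23) / (4/23) = 1.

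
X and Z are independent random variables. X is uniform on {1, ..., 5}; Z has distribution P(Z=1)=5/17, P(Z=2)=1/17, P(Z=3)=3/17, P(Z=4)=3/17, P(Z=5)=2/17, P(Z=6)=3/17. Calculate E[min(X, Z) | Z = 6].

3

P(Z = 6) = 3/17.
Summing min(X,Z)·P(x,y) over outcomes with Z = 6 gives 9/17.
E[min(X, Z) | Z = 6] = (9/17) / (3/17) = 3.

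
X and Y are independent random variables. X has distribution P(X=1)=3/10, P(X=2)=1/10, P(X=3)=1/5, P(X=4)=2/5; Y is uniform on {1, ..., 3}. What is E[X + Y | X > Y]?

P(X > Y) = 17/30.
Summing (X+Y)·P(x,y) over outcomes with X > Y gives 31/10.
E[X + Y | X > Y] = (31/10) / (17/30) = 93/17.

93/17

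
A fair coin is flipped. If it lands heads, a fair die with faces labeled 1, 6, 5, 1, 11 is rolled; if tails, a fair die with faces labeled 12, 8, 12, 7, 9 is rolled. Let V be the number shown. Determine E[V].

E[V | heads] = (1+6+5+1+11)/5 = 24/5.
E[V | tails] = (12+8+12+7+9)/5 = 48/5.
By the law of total expectation,
E[V] = (1/2)·(24/5) + (1/2)·(48/5) = 36/5.

36/5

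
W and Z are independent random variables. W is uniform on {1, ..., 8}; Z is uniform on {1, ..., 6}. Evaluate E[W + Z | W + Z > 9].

P(W + Z > 9) = 5/16.
Summing (W+Z)·P(x,y) over outcomes with W + Z > 9 gives 85/24.
E[W + Z | W + Z > 9] = (85/24) / (5/16) = 34/3.

34/3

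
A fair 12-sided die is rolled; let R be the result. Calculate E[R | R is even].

Given R is even, R is equally likely to be any of {2, 4, 6, 8, 10, 12}.
E[R | R is even] = (2 + 4 + 6 + 8 + 10 + 12) / 6 = 7.

7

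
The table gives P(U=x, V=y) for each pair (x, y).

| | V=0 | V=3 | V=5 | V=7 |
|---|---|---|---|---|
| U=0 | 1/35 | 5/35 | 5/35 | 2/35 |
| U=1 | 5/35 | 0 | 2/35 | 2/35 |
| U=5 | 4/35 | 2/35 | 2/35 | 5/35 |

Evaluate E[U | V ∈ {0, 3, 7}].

P(V ∈ {0, 3, 7}) = 26/35.
Σ U·P over the event = 0·(1/35) + 0·(5/35) + 0·(2/35) + 1·(5/35) + 1·(2/35) + 5·(4/35) + 5·(2/35) + 5·(5/35) = 62/35.
E[U | V ∈ {0, 3, 7}] = (62/35) / (26/35) = 31/13.

31/13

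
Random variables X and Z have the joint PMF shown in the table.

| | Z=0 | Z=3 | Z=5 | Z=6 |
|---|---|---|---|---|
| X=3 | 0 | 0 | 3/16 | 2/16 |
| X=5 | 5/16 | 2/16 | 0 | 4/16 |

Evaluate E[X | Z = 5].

P(Z = 5) = 3/16.
Σ X·P over the event = 3·(3/16) = 9/16.
E[X | Z = 5] = (9/16) / (3/16) = 3.

3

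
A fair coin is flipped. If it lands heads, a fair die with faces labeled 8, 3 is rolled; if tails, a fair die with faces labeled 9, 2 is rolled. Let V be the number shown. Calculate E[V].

11/2

E[V | heads] = (8+3)/2 = 11/2.
E[V | tails] = (9+2)/2 = 11/2.
E[V] = (1/2)·(11/2) + (1/2)·(11/2) = 11/2.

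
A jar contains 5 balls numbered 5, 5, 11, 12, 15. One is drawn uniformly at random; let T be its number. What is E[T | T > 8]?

P(T > 8) = 3/5.
Σ over the event: 11·1/5 + 12·1/5 + 15·1/5 = 38/5.
E[T | T > 8] = (38/5) / (3/5) = 38/3.

38/3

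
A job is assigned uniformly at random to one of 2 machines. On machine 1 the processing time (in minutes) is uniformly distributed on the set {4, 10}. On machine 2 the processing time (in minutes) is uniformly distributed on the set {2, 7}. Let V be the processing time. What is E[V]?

23/4

E[V | machine 1] = (4+10)/2 = 7.
E[V | machine 2] = (2+7)/2 = 9/2.
By the law of total expectation,
E[V] = (1/2)·(7) + (1/2)·(9/2) = 23/4.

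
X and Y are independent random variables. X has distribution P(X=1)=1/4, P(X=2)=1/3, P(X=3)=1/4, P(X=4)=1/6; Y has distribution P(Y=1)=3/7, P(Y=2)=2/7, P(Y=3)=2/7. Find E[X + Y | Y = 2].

13/3

P(Y = 2) = 2/7.
Summing (X+Y)·P(x,y) over outcomes with Y = 2 gives 26/21.
E[X + Y | Y = 2] = (26/21) / (2/7) = 13/3.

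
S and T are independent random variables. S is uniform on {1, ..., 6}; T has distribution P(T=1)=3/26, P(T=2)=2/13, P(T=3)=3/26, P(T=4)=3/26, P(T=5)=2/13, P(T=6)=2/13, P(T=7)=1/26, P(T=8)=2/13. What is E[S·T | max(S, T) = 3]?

P(max(S, T) = 3) = 4/39.
Summing ST·P(x,y) over outcomes with max(S, T) = 3 gives 29/52.
E[S·T | max(S, T) = 3] = (29/52) / (4/39) = 87/16.

87/16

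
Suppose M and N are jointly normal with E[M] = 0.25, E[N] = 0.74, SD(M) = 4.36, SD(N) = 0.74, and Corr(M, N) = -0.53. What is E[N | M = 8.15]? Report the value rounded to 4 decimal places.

0.0294

The regression of N on M has slope ρ·σ_N/σ_M and passes through (μ_M, μ_N).
E[N | M=8.15] = 0.74 + (-0.53)·(0.74/4.36)·(8.15 − (0.25)) = 0.74 + (-0.089954)·(7.9) = 0.0294.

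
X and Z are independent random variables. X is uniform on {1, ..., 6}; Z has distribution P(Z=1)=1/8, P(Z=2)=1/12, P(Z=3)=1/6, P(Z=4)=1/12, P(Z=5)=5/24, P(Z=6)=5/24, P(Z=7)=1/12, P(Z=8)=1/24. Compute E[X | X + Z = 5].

28/11

P(X + Z = 5) = 11/144.
Summing X·P(x,y) over outcomes with X + Z = 5 gives 7/36.
E[X | X + Z = 5] = (7/36) / (11/144) = 28/11.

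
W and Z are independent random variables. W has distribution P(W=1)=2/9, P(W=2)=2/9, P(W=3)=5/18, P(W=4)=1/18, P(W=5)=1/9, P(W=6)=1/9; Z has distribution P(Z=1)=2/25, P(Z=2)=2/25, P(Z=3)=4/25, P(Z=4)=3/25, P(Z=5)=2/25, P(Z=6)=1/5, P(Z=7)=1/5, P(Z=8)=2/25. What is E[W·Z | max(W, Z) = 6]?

1035/58

P(max(W, Z) = 6) = 58/225.
Summing WZ·P(x,y) over outcomes with max(W, Z) = 6 gives 23/5.
E[W·Z | max(W, Z) = 6] = (23/5) / (58/225) = 1035/58.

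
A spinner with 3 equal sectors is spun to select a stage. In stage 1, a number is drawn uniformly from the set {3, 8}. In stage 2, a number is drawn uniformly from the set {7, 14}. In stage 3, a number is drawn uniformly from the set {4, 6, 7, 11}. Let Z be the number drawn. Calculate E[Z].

23/3

E[Z | stage 1] = (3+8)/2 = 11/2.
E[Z | stage 2] = (7+14)/2 = 21/2.
E[Z | stage 3] = (4+6+7+11)/4 = 7.
By the law of total expectation,
E[Z] = (1/3)·(11/2) + (1/3)·(21/2) + (1/3)·(7) = 23/3.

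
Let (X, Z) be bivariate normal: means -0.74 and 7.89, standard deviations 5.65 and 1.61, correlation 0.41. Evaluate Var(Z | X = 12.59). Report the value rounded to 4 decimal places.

2.1564

Var(Z | X=x) = (1 − ρ²)·σ_Z².
Var(Z | X=12.59) = (1.61)²·(1 − (0.41)²) = 2.5921·0.8319 = 2.1564.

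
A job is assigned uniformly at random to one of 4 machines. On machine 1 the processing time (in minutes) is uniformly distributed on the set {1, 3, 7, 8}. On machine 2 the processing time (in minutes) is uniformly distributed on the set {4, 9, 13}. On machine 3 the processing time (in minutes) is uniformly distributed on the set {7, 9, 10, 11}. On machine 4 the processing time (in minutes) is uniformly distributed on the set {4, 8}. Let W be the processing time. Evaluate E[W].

43/6

E[W | machine 1] = (1+3+7+8)/4 = 19/4.
E[W | machine 2] = (4+9+13)/3 = 26/3.
E[W | machine 3] = (7+9+10+11)/4 = 37/4.
E[W | machine 4] = (4+8)/2 = 6.
By the law of total expectation,
E[W] = (1/4)·(19/4) + (1/4)·(26/3) + (1/4)·(37/4) + (1/4)·(6) = 43/6.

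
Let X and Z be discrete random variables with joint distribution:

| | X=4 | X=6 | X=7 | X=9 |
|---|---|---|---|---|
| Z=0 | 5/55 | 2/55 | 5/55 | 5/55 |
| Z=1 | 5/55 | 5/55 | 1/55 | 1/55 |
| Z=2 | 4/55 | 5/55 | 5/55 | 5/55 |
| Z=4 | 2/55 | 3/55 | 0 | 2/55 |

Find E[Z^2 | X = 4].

53/16

P(X = 4) = 16/55.
Σ Z^2·P over the event = 0·(5/55) + 1·(5/55) + 4·(4/55) + 16·(2/55) = 53/55.
E[Z^2 | X = 4] = (53/55) / (16/55) = 53/16.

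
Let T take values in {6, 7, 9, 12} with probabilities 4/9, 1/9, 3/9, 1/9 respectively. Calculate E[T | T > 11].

P(T > 11) = 1/9.
Σ over the event: 12·1/9 = 4/3.
E[T | T > 11] = (4/3) / (1/9) = 12.

12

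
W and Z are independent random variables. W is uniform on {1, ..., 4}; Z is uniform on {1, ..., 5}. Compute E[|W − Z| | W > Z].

Outcomes with W > Z: (2,1), (3,1), (3,2), (4,1), (4,2), (4,3), each with probability 1/20.
E[|W − Z| | W > Z] = (1 + 2 + 1 + 3 + 2 + 1) / 6 = 5/3.

5/3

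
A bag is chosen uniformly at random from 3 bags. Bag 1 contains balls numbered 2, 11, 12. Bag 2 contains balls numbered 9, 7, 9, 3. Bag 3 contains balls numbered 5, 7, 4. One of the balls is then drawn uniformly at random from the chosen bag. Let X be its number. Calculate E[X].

E[X | bag 1] = (2+11+12)/3 = 25/3.
E[X | bag 2] = (9+7+9+3)/4 = 7.
E[X | bag 3] = (5+7+4)/3 = 16/3.
By the law of total expectation,
E[X] = (1/3)·(25/3) + (1/3)·(7) + (1/3)·(16/3) = 62/9.

62/9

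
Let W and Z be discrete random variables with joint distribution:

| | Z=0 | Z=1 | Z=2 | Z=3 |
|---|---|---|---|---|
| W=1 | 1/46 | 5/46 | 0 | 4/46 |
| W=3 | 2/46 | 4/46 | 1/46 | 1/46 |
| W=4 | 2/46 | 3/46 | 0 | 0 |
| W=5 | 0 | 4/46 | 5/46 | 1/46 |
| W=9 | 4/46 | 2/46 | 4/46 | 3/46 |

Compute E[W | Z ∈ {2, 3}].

103/19

P(Z ∈ {2, 3}) = 19/46.
Σ W·P over the event = 1·(4/46) + 3·(1/46) + 3·(1/46) + 5·(5/46) + 5·(1/46) + 9·(4/46) + 9·(3/46) = 103/46.
E[W | Z ∈ {2, 3}] = (103/46) / (19/46) = 103/19.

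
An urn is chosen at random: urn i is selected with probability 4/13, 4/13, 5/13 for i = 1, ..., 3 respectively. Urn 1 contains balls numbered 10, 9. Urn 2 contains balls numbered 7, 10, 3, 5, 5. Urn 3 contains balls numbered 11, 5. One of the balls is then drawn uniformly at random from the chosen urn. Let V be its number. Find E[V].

102/13

E[V | urn 1] = (10+9)/2 = 19/2.
E[V | urn 2] = (7+10+3+5+5)/5 = 6.
E[V | urn 3] = (11+5)/2 = 8.
By the law of total expectation,
E[V] = (4/13)·(19/2) + (4/13)·(6) + (5/13)·(8) = 102/13.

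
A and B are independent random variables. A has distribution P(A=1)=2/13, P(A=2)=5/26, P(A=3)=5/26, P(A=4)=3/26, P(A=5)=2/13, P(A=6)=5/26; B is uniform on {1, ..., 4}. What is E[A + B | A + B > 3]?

P(A + B > 3) = 7/8.
Summing (A+B)·P(x,y) over outcomes with A + B > 3 gives 589/104.
E[A + B | A + B > 3] = (589/104) / (7/8) = 589/91.

589/91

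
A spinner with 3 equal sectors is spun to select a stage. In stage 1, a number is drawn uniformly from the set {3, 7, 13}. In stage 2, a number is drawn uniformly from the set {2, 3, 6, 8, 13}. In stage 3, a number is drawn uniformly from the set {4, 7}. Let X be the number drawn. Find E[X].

E[X | stage 1] = (3+7+13)/3 = 23/3.
E[X | stage 2] = (2+3+6+8+13)/5 = 32/5.
E[X | stage 3] = (4+7)/2 = 11/2.
E[X] = (1/3)·(23/3) + (1/3)·(32/5) + (1/3)·(11/2) = 587/90.

587/90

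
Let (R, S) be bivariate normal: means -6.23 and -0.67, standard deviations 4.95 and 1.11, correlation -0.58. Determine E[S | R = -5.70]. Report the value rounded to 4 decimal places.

For a bivariate normal, E[S | R=x] = μ_S + ρ·(σ_S/σ_R)·(x − μ_R).
E[S | R=-5.70] = -0.67 + (-0.58)·(1.11/4.95)·(-5.70 − (-6.23)) = -0.67 + (-0.13006)·(0.53) = -0.7389.

-0.7389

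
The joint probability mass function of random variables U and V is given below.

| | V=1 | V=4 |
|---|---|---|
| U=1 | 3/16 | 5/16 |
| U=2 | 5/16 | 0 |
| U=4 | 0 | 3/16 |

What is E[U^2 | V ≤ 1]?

23/8

P(V ≤ 1) = 1/2.
Σ U^2·P over the event = 1·(3/16) + 4·(5/16) = 23/16.
E[U^2 | V ≤ 1] = (23/16) / (1/2) = 23/8.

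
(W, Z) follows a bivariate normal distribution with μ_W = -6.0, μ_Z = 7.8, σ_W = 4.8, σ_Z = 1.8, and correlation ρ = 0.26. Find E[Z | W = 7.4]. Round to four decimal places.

For a bivariate normal, E[Z | W=x] = μ_Z + ρ·(σ_Z/σ_W)·(x − μ_W).
E[Z | W=7.4] = 7.8 + (0.26)·(1.8/4.8)·(7.4 − (-6.0)) = 7.8 + (0.0975)·(13.4) = 9.1065.

9.1065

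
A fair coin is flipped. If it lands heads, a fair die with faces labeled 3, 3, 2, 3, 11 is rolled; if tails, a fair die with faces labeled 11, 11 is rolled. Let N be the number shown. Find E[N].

77/10

E[N | heads] = (3+3+2+3+11)/5 = 22/5.
E[N | tails] = (11+11)/2 = 11.
By the law of total expectation,
E[N] = (1/2)·(22/5) + (1/2)·(11) = 77/10.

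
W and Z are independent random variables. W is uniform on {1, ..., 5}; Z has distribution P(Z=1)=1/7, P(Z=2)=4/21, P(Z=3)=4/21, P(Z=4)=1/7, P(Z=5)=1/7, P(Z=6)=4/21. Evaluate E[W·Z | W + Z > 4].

88/7

P(W + Z > 4) = 4/5.
Summing WZ·P(x,y) over outcomes with W + Z > 4 gives 352/35.
E[W·Z | W + Z > 4] = (352/35) / (4/5) = 88/7.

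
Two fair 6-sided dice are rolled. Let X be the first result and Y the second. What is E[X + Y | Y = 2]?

Outcomes with Y = 2: (1,2), (2,2), (3,2), (4,2), (5,2), (6,2), each with probability 1/36.
E[X + Y | Y = 2] = (3 + 4 + 5 + 6 + 7 + 8) / 6 = 11/2.

11/2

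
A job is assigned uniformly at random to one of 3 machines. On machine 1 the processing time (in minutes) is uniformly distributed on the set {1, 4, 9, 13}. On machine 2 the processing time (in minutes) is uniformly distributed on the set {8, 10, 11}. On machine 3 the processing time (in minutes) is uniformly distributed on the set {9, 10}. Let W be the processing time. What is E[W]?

E[W | machine 1] = (1+4+9+13)/4 = 27/4.
E[W | machine 2] = (8+10+11)/3 = 29/3.
E[W | machine 3] = (9+10)/2 = 19/2.
E[W] = (1/3)·(27/4) + (1/3)·(29/3) + (1/3)·(19/2) = 311/36.

311/36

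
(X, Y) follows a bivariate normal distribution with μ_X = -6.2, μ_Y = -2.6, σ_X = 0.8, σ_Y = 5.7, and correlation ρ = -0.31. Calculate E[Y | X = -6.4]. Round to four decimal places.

For a bivariate normal, E[Y | X=x] = μ_Y + ρ·(σ_Y/σ_X)·(x − μ_X).
E[Y | X=-6.4] = -2.6 + (-0.31)·(5.7/0.8)·(-6.4 − (-6.2)) = -2.6 + (-2.20875)·(-0.2) = -2.1583.

-2.1583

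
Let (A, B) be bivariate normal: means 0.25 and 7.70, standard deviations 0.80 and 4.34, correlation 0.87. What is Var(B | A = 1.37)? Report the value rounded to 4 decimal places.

For a bivariate normal, Var(B | A=x) = σ_B²(1 − ρ²).
Var(B | A=1.37) = (4.34)²·(1 − (0.87)²) = 18.8356·0.2431 = 4.5789.

4.5789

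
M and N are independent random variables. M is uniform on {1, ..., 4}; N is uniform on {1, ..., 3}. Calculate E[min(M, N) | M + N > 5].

P(M + N > 5) = 1/4.
Summing min(M,N)·P(x,y) over outcomes with M + N > 5 gives 2/3.
E[min(M, N) | M + N > 5] = (2/3) / (1/4) = 8/3.

8/3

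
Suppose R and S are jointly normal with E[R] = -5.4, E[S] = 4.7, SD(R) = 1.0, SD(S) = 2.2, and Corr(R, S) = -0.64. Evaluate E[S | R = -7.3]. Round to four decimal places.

The regression of S on R has slope ρ·σ_S/σ_R and passes through (μ_R, μ_S).
E[S | R=-7.3] = 4.7 + (-0.64)·(2.2/1.0)·(-7.3 − (-5.4)) = 4.7 + (-1.408)·(-1.9) = 7.3752.

7.3752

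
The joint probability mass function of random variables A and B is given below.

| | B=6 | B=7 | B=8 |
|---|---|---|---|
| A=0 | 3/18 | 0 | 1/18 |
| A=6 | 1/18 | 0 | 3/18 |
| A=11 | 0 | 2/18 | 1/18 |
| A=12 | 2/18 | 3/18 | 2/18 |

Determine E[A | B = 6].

P(B = 6) = 1/3.
Σ A·P over the event = 0·(3/18) + 6·(1/18) + 12·(2/18) = 5/3.
E[A | B = 6] = (5/3) / (1/3) = 5.

5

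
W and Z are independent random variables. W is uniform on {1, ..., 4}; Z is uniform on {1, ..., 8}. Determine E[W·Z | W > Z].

35/6

Outcomes with W > Z: (2,1), (3,1), (3,2), (4,1), (4,2), (4,3), each with probability 1/32.
E[W·Z | W > Z] = (2 + 3 + 6 + 4 + 8 + 12) / 6 = 35/6.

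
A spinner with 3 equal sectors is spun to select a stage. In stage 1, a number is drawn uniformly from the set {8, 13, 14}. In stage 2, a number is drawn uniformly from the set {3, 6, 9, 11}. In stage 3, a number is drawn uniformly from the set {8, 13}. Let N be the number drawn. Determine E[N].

E[N | stage 1] = (8+13+14)/3 = 35/3.
E[N | stage 2] = (3+6+9+11)/4 = 29/4.
E[N | stage 3] = (8+13)/2 = 21/2.
E[N] = (1/3)·(35/3) + (1/3)·(29/4) + (1/3)·(21/2) = 353/36.

353/36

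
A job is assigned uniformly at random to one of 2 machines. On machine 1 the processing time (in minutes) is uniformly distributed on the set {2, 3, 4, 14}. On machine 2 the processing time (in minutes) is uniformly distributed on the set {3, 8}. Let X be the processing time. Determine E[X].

45/8

E[X | machine 1] = (2+3+4+14)/4 = 23/4.
E[X | machine 2] = (3+8)/2 = 11/2.
By the law of total expectation,
E[X] = (1/2)·(23/4) + (1/2)·(11/2) = 45/8.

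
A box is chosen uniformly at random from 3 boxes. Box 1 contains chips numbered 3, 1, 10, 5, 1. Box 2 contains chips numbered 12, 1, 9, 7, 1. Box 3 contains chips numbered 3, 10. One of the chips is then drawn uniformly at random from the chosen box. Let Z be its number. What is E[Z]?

11/2

E[Z | box 1] = (3+1+10+5+1)/5 = 4.
E[Z | box 2] = (12+1+9+7+1)/5 = 6.
E[Z | box 3] = (3+10)/2 = 13/2.
E[Z] = (1/3)·(4) + (1/3)·(6) + (1/3)·(13/2) = 11/2.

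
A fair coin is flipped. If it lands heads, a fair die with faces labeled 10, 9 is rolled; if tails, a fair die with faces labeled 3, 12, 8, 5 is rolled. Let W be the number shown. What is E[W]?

33/4

E[W | heads] = (10+9)/2 = 19/2.
E[W | tails] = (3+12+8+5)/4 = 7.
E[W] = (1/2)·(19/2) + (1/2)·(7) = 33/4.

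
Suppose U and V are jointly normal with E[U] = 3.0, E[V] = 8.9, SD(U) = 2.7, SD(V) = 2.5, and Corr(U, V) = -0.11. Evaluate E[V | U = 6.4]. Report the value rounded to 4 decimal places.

8.5537

The regression of V on U has slope ρ·σ_V/σ_U and passes through (μ_U, μ_V).
E[V | U=6.4] = 8.9 + (-0.11)·(2.5/2.7)·(6.4 − (3.0)) = 8.9 + (-0.10185)·(3.4) = 8.5537.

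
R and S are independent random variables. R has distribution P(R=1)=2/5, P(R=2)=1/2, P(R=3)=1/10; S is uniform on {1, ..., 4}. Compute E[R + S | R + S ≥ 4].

P(R + S ≥ 4) = 27/40.
Summing (R+S)·P(x,y) over outcomes with R + S ≥ 4 gives 133/40.
E[R + S | R + S ≥ 4] = (133/40) / (27/40) = 133/27.

133/27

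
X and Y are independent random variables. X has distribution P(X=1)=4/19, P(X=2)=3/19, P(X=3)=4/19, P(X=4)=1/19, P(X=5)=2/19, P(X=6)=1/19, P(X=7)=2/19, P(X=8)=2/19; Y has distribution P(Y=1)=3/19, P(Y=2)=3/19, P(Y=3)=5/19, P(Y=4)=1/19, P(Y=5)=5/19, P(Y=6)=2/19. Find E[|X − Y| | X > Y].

P(X > Y) = 161/361.
Summing |X−Y|·P(x,y) over outcomes with X > Y gives 488/361.
E[|X − Y| | X > Y] = (488/361) / (161/361) = 488/161.

488/161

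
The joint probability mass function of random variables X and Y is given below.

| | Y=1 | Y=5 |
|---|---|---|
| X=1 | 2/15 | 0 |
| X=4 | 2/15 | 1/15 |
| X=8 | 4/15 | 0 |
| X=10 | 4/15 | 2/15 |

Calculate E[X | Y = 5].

8

P(Y = 5) = 1/5.
Summing X·P(X=x,Y=y) over the conditioning event gives 8/5.
E[X | Y = 5] = (8/5) / (1/5) = 8.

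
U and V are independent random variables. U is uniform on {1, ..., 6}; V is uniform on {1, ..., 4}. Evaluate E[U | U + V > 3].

P(U + V > 3) = 7/8.
Summing U·P(x,y) over outcomes with U + V > 3 gives 10/3.
E[U | U + V > 3] = (10/3) / (7/8) = 80/21.

80/21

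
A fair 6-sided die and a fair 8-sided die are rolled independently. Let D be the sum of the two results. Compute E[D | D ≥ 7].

314/33

P(D ≥ 7) = 11/16.
Σ over the event: 7·1/8 + 8·1/8 + 9·1/8 + 10·5/48 + 11·1/12 + 12·1/16 + 13·1/24 + 14·1/48 = 157/24.
E[D | D ≥ 7] = (157/24) / (11/16) = 314/33.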